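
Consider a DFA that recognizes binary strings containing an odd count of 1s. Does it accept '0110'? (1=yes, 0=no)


DFA has 2 states: q_even (start, accept=no) and q_odd
Processing string '0110' character by character:
  Position 0: read '0', 1-count=0 -> q_even (no change)
  Position 1: read '1', 1-count=1 -> q_odd
  Position 2: read '1', 1-count=2 -> q_even
  Position 3: read '0', 1-count=2 -> q_even (no change)
Final state: q_even, total 1s = 2 (even); the DFA requires an odd count -> reject

0


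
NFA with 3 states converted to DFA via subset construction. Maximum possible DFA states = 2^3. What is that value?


NFA has 3 states
Subset construction: each DFA state = subset of NFA states
Maximum subsets = 2^3
2^3 = 8

8


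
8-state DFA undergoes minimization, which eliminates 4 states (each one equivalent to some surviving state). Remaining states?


Original DFA: 8 states
Redundant states removed: 4
Minimized states = original - removed
= 8 - 4
= 4

4


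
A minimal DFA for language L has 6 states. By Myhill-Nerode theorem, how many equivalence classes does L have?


Myhill-Nerode theorem:
Number of equivalence classes = number of states in minimal DFA
Minimal DFA states = 6
Therefore equivalence classes = 6

6


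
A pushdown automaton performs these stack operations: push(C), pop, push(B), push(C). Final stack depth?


Tracing stack operations:
  push(C) -> stack = [C], depth=1
  pop -> removed C, stack = [], depth=0
  push(B) -> stack = [B], depth=1
  push(C) -> stack = [B,C], depth=2
Final depth = 2

2


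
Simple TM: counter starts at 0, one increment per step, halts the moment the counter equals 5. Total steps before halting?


Counter starts at 0. Counting sequence:
  Step 1: counter = 1
  Step 2: counter = 2
  Step 3: counter = 3
  Step 4: counter = 4
  Step 5: counter = 5
Counter reached 5 -> halt
Total steps = 5

5


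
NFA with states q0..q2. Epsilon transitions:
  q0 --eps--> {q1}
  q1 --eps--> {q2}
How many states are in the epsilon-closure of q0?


Starting from q0
Initialize closure = {q0}
Follow epsilon from q0 -> add q1
Follow epsilon from q1 -> add q2
Final closure: {q0, q1, q2}
Size = 3

3


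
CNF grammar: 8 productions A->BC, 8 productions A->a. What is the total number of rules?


CNF allows two rule forms:
  A -> BC (binary): 8 rules
  A -> a (terminal): 8 rules
Total = 8 + 8 = 16

16


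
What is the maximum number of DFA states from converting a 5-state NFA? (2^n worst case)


NFA has 5 states
Subset construction: each DFA state = subset of NFA states
Maximum subsets = 2^5
2^5 = 32

32


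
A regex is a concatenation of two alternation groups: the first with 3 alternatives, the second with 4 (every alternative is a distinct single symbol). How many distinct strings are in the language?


First group: 3 alternatives
Second group: 4 alternatives
Concatenation: each choice from group 1 pairs with each from group 2
Total = 3 x 4 = 12

12


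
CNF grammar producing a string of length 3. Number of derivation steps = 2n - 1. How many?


Chomsky Normal Form derivation:
String length n = 3
Each step either:
  - Splits a nonterminal into two (n-1 such steps)
  - Converts a nonterminal to terminal (n such steps)
Total = (n-1) + n = 2n - 1
= 2(3) - 1
= 6 - 1
= 5

5


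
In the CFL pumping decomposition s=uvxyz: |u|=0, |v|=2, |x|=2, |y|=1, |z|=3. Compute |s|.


|s| = |u| + |v| + |x| + |y| + |z|
= 0 + 2 + 2 + 1 + 3
= 2 + 2 + 4
= 4 + 4
= 8

8


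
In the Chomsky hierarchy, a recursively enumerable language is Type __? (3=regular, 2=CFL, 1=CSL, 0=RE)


Chomsky hierarchy levels:
  Type 3: Regular (DFA/NFA/regex)
  Type 2: Context-free (PDA)
  Type 1: Context-sensitive
  Type 0: Recursively enumerable (TM)
'recursively enumerable' corresponds to Type 0

0


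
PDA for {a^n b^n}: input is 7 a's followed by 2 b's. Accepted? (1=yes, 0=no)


Language requires equal numbers of a's and b's
PDA pushes for each 'a', pops for each 'b'
Number of a's = 7
Number of b's = 2
7 != 2 -> Reject

0


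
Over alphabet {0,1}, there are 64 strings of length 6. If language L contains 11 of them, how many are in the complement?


Alphabet: {0,1}
String length: 6
Total strings of length 6 = 2^6 = 64
Strings in L = 11
Complement = total - |L|
= 64 - 11
= 53

53


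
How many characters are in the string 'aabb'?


String: 'aabb'
Counting characters:
  'a' appears 2 time(s)
  'b' appears 2 time(s)
Total length = 2 + 2 = 4

4


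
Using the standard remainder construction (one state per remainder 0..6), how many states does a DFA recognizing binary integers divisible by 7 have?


Divisibility by 7 is tracked via the remainder mod 7: 0, 1, ..., 6
The construction assigns one state to each remainder
Number of remainders = 7

7


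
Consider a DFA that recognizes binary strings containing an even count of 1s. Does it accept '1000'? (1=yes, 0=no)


DFA has 2 states: q_even (start, accept=yes) and q_odd
Processing string '1000' character by character:
  Position 0: read '1', 1-count=1 -> q_odd
  Position 1: read '0', 1-count=1 -> q_odd (no change)
  Position 2: read '0', 1-count=1 -> q_odd (no change)
  Position 3: read '0', 1-count=1 -> q_odd (no change)
Final state: q_odd, total 1s = 1 (odd); the DFA requires an even count -> reject

0


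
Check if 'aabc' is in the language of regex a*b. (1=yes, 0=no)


Pattern: a*b
String: 'aabc'
Pattern requires: zero or more 'a's followed by exactly one 'b'
Found 2 leading 'a's
Remaining: 'bc'
Remaining is not 'b' -> no match
Result: 0

0


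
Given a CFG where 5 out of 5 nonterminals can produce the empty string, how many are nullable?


Nonterminals: {S, A, B, C, D}
A nonterminal is nullable if it can derive epsilon
Counting nullable nonterminals: 5
Total nullable = 5

5


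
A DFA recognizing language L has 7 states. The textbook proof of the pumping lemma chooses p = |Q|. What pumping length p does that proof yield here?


Pumping lemma for regular languages (standard proof):
Take p = |Q|, the number of DFA states.
Any string of length >= |Q| passes through |Q|+1 states while reading its first |Q| symbols,
so by pigeonhole some state repeats, giving the loop that can be pumped.
Here |Q| = 7
Therefore the proof uses p = 7

7


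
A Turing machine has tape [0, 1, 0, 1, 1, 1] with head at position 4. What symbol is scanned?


Tape: [0, 1, 0, 1, 1, 1]
Positions: 0 1 2 3 4 5
Values:    0 1 0 1 1 1
Head at position 4
tape[4] = 1

1


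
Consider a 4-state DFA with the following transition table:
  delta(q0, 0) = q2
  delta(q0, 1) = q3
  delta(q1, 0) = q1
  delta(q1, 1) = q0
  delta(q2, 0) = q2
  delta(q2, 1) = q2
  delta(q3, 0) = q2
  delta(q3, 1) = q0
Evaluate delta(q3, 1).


Looking up transition function:
delta(q3, 1) in the table
Row: q3, Column: 1
Result: q0

q0


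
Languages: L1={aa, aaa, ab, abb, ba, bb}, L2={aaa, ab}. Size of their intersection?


L1 = {aa, aaa, ab, abb, ba, bb}
L2 = {aaa, ab}
Checking each string in L1 against L2:
  'aa': in L2? No
  'aaa': in L2? Yes
  'ab': in L2? Yes
  'abb': in L2? No
  'ba': in L2? No
  'bb': in L2? No
Intersection = {aaa, ab}
|L1 ∩ L2| = 2

2


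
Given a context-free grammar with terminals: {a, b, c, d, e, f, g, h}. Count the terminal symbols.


Terminal symbols: a, b, c, d, e, f, g, h
Counting each: a (#1), b (#2), c (#3), d (#4), e (#5), f (#6), g (#7), h (#8)
Total = 8

8


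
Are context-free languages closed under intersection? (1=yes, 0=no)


CFL closure properties:
  Closed under: union, concatenation, Kleene star
  NOT closed under: intersection, complement
Operation 'intersection' is in not-closed list -> No (not closed)

0


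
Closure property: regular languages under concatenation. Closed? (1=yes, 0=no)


Regular languages are closed under:
- Union (DFA product construction)
- Intersection (DFA product construction)
- Complement (swap accept/reject states)
- Concatenation (NFA construction)
- Kleene star (NFA construction)
concatenation is in this list
Therefore: closed

1


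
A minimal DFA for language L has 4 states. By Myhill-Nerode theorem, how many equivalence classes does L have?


Myhill-Nerode theorem:
Number of equivalence classes = number of states in minimal DFA
Minimal DFA states = 4
Therefore equivalence classes = 4

4


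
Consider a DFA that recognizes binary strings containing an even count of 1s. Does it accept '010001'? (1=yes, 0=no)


DFA has 2 states: q_even (start, accept=yes) and q_odd
Processing string '010001' character by character:
  Position 0: read '0', 1-count=0 -> q_even (no change)
  Position 1: read '1', 1-count=1 -> q_odd
  Position 2: read '0', 1-count=1 -> q_odd (no change)
  Position 3: read '0', 1-count=1 -> q_odd (no change)
  Position 4: read '0', 1-count=1 -> q_odd (no change)
  Position 5: read '1', 1-count=2 -> q_even
Final state: q_even, total 1s = 2 (even); the DFA requires an even count -> accept

1


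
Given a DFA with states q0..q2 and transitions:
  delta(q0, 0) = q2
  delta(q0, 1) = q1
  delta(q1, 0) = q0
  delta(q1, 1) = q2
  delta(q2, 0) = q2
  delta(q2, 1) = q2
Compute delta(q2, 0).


Looking up transition function:
delta(q2, 0) in the table
Row: q2, Column: 0
Result: q2

q2


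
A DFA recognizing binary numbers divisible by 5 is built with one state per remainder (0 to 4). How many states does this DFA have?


Divisibility by 5 is tracked via the remainder mod 5: 0, 1, ..., 4
The construction assigns one state to each remainder
Number of remainders = 5

5


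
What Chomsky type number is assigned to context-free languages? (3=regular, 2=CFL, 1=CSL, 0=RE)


Chomsky hierarchy levels:
  Type 3: Regular (DFA/NFA/regex)
  Type 2: Context-free (PDA)
  Type 1: Context-sensitive
  Type 0: Recursively enumerable (TM)
'context-free' corresponds to Type 2

2


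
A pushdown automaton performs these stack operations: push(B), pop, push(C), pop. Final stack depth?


Tracing stack operations:
  push(B) -> stack = [B], depth=1
  pop -> removed B, stack = [], depth=0
  push(C) -> stack = [C], depth=1
  pop -> removed C, stack = [], depth=0
Final depth = 0

0


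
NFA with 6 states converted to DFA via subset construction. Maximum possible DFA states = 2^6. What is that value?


NFA has 6 states
Subset construction: each DFA state = subset of NFA states
Maximum subsets = 2^6
2^6 = 64

64


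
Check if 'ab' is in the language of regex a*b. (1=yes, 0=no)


Pattern: a*b
String: 'ab'
Pattern requires: zero or more 'a's followed by exactly one 'b'
Found 1 leading 'a's
Remaining: 'b'
Remaining is exactly 'b' -> match
Result: 1

1


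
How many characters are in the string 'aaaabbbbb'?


String: 'aaaabbbbb'
Counting characters:
  'a' appears 4 time(s)
  'b' appears 5 time(s)
Total length = 4 + 5 = 9

9


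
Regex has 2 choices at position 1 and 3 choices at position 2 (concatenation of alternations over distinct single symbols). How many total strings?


First group: 2 alternatives
Second group: 3 alternatives
Concatenation: each choice from group 1 pairs with each from group 2
Total = 2 x 3 = 6

6


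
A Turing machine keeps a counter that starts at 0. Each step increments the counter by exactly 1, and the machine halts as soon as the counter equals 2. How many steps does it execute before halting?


Counter starts at 0. Counting sequence:
  Step 1: counter = 1
  Step 2: counter = 2
Counter reached 2 -> halt
Total steps = 2

2


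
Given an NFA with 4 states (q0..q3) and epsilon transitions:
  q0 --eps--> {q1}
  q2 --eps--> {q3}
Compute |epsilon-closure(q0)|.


Starting from q0
Initialize closure = {q0}
Follow epsilon from q0 -> add q1
Final closure: {q0, q1}
Size = 2

2


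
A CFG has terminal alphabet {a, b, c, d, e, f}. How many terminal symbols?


Terminal symbols: a, b, c, d, e, f
Counting each: a (#1), b (#2), c (#3), d (#4), e (#5), f (#6)
Total = 6

6


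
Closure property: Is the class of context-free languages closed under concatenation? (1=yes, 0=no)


CFL closure properties:
  Closed under: union, concatenation, Kleene star
  NOT closed under: intersection, complement
Operation 'concatenation' is in closed list -> Yes (closed)

1


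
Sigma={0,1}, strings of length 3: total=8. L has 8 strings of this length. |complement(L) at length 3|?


Alphabet: {0,1}
String length: 3
Total strings of length 3 = 2^3 = 8
Strings in L = 8
Complement = total - |L|
= 8 - 8
= 0

0


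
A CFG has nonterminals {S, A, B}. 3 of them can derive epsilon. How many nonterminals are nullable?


Nonterminals: {S, A, B}
A nonterminal is nullable if it can derive epsilon
Counting nullable nonterminals: 3
Total nullable = 3

3


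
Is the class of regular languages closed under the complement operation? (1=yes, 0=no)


Regular languages are closed under:
- Union (DFA product construction)
- Intersection (DFA product construction)
- Complement (swap accept/reject states)
- Concatenation (NFA construction)
- Kleene star (NFA construction)
complement is in this list
Therefore: closed

1


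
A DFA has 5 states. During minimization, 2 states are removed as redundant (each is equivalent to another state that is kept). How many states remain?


Original DFA: 5 states
Redundant states removed: 2
Minimized states = original - removed
= 5 - 2
= 3

3


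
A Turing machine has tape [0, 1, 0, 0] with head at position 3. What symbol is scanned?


Tape: [0, 1, 0, 0]
Positions: 0 1 2 3
Values:    0 1 0 0
Head at position 3
tape[3] = 0

0


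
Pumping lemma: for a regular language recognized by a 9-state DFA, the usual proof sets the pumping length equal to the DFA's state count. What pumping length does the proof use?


Pumping lemma for regular languages (standard proof):
Take p = |Q|, the number of DFA states.
Any string of length >= |Q| passes through |Q|+1 states while reading its first |Q| symbols,
so by pigeonhole some state repeats, giving the loop that can be pumped.
Here |Q| = 9
Therefore the proof uses p = 9

9


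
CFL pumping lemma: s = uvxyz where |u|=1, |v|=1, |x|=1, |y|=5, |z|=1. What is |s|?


|s| = |u| + |v| + |x| + |y| + |z|
= 1 + 1 + 1 + 5 + 1
= 2 + 1 + 6
= 3 + 6
= 9

9


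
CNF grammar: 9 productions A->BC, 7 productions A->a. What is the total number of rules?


CNF allows two rule forms:
  A -> BC (binary): 9 rules
  A -> a (terminal): 7 rules
Total = 9 + 7 = 16

16


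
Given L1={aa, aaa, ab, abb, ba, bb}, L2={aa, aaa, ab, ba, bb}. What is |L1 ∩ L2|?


L1 = {aa, aaa, ab, abb, ba, bb}
L2 = {aa, aaa, ab, ba, bb}
Checking each string in L1 against L2:
  'aa': in L2? Yes
  'aaa': in L2? Yes
  'ab': in L2? Yes
  'abb': in L2? No
  'ba': in L2? Yes
  'bb': in L2? Yes
Intersection = {aa, aaa, ab, ba, bb}
|L1 ∩ L2| = 5

5


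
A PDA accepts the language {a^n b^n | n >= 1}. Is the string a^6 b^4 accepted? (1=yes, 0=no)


Language requires equal numbers of a's and b's
PDA pushes for each 'a', pops for each 'b'
Number of a's = 6
Number of b's = 4
6 != 4 -> Reject

0


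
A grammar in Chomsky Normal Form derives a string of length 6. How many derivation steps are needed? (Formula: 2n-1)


Chomsky Normal Form derivation:
String length n = 6
Each step either:
  - Splits a nonterminal into two (n-1 such steps)
  - Converts a nonterminal to terminal (n such steps)
Total = (n-1) + n = 2n - 1
= 2(6) - 1
= 12 - 1
= 11

11


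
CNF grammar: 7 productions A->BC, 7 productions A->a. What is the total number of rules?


CNF allows two rule forms:
  A -> BC (binary): 7 rules
  A -> a (terminal): 7 rules
Total = 7 + 7 = 14

14


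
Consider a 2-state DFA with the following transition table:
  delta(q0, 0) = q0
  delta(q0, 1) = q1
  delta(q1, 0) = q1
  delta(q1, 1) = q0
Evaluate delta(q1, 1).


Looking up transition function:
delta(q1, 1) in the table
Row: q1, Column: 1
Result: q0

q0


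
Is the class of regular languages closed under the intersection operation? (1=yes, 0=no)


Regular languages are closed under:
- Union (DFA product construction)
- Intersection (DFA product construction)
- Complement (swap accept/reject states)
- Concatenation (NFA construction)
- Kleene star (NFA construction)
intersection is in this list
Therefore: closed

1


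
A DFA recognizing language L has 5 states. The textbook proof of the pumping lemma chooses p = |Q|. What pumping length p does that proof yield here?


Pumping lemma for regular languages (standard proof):
Take p = |Q|, the number of DFA states.
Any string of length >= |Q| passes through |Q|+1 states while reading its first |Q| symbols,
so by pigeonhole some state repeats, giving the loop that can be pumped.
Here |Q| = 5
Therefore the proof uses p = 5

5


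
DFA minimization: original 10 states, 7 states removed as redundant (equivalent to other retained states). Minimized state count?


Original DFA: 10 states
Redundant states removed: 7
Minimized states = original - removed
= 10 - 7
= 3

3


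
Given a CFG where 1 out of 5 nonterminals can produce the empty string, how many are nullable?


Nonterminals: {S, A, B, C, D}
A nonterminal is nullable if it can derive epsilon
Counting nullable nonterminals: 1
Total nullable = 1

1


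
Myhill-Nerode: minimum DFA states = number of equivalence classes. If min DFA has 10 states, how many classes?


Myhill-Nerode theorem:
Number of equivalence classes = number of states in minimal DFA
Minimal DFA states = 10
Therefore equivalence classes = 10

10


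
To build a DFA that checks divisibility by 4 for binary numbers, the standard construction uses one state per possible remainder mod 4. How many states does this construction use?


Divisibility by 4 is tracked via the remainder mod 4: 0, 1, ..., 3
The construction assigns one state to each remainder
Number of remainders = 4

4


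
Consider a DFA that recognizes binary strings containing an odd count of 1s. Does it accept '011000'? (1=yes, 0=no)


DFA has 2 states: q_even (start, accept=no) and q_odd
Processing string '011000' character by character:
  Position 0: read '0', 1-count=0 -> q_even (no change)
  Position 1: read '1', 1-count=1 -> q_odd
  Position 2: read '1', 1-count=2 -> q_even
  Position 3: read '0', 1-count=2 -> q_even (no change)
  Position 4: read '0', 1-count=2 -> q_even (no change)
  Position 5: read '0', 1-count=2 -> q_even (no change)
Final state: q_even, total 1s = 2 (even); the DFA requires an odd count -> reject

0


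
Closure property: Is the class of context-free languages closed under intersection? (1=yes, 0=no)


CFL closure properties:
  Closed under: union, concatenation, Kleene star
  NOT closed under: intersection, complement
Operation 'intersection' is in not-closed list -> No (not closed)

0


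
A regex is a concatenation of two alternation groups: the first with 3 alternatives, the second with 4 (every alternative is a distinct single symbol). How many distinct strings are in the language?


First group: 3 alternatives
Second group: 4 alternatives
Concatenation: each choice from group 1 pairs with each from group 2
Total = 3 x 4 = 12

12


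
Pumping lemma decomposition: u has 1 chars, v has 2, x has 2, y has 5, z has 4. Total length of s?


|s| = |u| + |v| + |x| + |y| + |z|
= 1 + 2 + 2 + 5 + 4
= 3 + 2 + 9
= 5 + 9
= 14

14


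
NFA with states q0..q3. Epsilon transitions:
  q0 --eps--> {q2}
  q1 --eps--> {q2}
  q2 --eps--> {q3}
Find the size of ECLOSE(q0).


Starting from q0
Initialize closure = {q0}
Follow epsilon from q0 -> add q2
Follow epsilon from q2 -> add q3
Final closure: {q0, q2, q3}
Size = 3

3


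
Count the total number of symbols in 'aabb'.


String: 'aabb'
Counting characters:
  'a' appears 2 time(s)
  'b' appears 2 time(s)
Total length = 2 + 2 = 4

4


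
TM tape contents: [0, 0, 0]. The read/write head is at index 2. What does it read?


Tape: [0, 0, 0]
Positions: 0 1 2
Values:    0 0 0
Head at position 2
tape[2] = 0

0


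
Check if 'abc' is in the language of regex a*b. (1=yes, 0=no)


Pattern: a*b
String: 'abc'
Pattern requires: zero or more 'a's followed by exactly one 'b'
Found 1 leading 'a's
Remaining: 'bc'
Remaining is not 'b' -> no match
Result: 0

0


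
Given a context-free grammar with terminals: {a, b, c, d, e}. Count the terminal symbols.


Terminal symbols: a, b, c, d, e
Counting each: a (#1), b (#2), c (#3), d (#4), e (#5)
Total = 5

5


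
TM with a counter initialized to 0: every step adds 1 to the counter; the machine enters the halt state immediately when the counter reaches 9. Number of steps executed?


Counter starts at 0. Counting sequence:
  Step 1: counter = 1
  Step 2: counter = 2
  Step 3: counter = 3
  Step 4: counter = 4
  Step 5: counter = 5
  Step 6: counter = 6
  ...
  Step 9: counter = 9
Counter reached 9 -> halt
Total steps = 9

9


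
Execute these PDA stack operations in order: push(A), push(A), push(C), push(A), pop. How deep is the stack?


Tracing stack operations:
  push(A) -> stack = [A], depth=1
  push(A) -> stack = [A,A], depth=2
  push(C) -> stack = [A,A,C], depth=3
  push(A) -> stack = [A,A,C,A], depth=4
  pop -> removed A, stack = [A,A,C], depth=3
Final depth = 3

3


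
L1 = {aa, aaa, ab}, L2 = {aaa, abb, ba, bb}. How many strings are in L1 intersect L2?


L1 = {aa, aaa, ab}
L2 = {aaa, abb, ba, bb}
Checking each string in L1 against L2:
  'aa': in L2? No
  'aaa': in L2? Yes
  'ab': in L2? No
Intersection = {aaa}
|L1 ∩ L2| = 1

1


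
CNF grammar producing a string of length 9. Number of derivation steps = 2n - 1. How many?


Chomsky Normal Form derivation:
String length n = 9
Each step either:
  - Splits a nonterminal into two (n-1 such steps)
  - Converts a nonterminal to terminal (n such steps)
Total = (n-1) + n = 2n - 1
= 2(9) - 1
= 18 - 1
= 17

17


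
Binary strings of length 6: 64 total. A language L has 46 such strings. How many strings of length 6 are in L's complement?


Alphabet: {0,1}
String length: 6
Total strings of length 6 = 2^6 = 64
Strings in L = 46
Complement = total - |L|
= 64 - 46
= 18

18


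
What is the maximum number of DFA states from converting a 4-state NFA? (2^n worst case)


NFA has 4 states
Subset construction: each DFA state = subset of NFA states
Maximum subsets = 2^4
2^4 = 16

16


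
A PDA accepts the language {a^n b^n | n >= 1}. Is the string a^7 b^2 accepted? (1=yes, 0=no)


Language requires equal numbers of a's and b's
PDA pushes for each 'a', pops for each 'b'
Number of a's = 7
Number of b's = 2
7 != 2 -> Reject

0


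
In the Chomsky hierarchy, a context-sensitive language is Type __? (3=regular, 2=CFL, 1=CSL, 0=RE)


Chomsky hierarchy levels:
  Type 3: Regular (DFA/NFA/regex)
  Type 2: Context-free (PDA)
  Type 1: Context-sensitive
  Type 0: Recursively enumerable (TM)
'context-sensitive' corresponds to Type 1

1


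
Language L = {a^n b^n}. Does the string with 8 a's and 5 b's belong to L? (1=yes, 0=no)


Language requires equal numbers of a's and b's
PDA pushes for each 'a', pops for each 'b'
Number of a's = 8
Number of b's = 5
8 != 5 -> Reject

0


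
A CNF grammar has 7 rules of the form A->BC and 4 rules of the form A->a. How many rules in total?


CNF allows two rule forms:
  A -> BC (binary): 7 rules
  A -> a (terminal): 4 rules
Total = 7 + 4 = 11

11


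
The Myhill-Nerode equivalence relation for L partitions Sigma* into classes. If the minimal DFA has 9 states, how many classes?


Myhill-Nerode theorem:
Number of equivalence classes = number of states in minimal DFA
Minimal DFA states = 9
Therefore equivalence classes = 9

9


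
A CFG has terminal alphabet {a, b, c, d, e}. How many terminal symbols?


Terminal symbols: a, b, c, d, e
Counting each: a (#1), b (#2), c (#3), d (#4), e (#5)
Total = 5

5


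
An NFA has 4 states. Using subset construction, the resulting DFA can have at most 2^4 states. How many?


NFA has 4 states
Subset construction: each DFA state = subset of NFA states
Maximum subsets = 2^4
2^4 = 16

16


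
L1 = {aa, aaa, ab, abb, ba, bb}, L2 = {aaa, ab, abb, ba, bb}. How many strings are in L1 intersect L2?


L1 = {aa, aaa, ab, abb, ba, bb}
L2 = {aaa, ab, abb, ba, bb}
Checking each string in L1 against L2:
  'aa': in L2? No
  'aaa': in L2? Yes
  'ab': in L2? Yes
  'abb': in L2? Yes
  'ba': in L2? Yes
  'bb': in L2? Yes
Intersection = {aaa, ab, abb, ba, bb}
|L1 ∩ L2| = 5

5


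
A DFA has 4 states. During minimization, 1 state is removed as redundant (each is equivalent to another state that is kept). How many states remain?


Original DFA: 4 states
Redundant states removed: 1
Minimized states = original - removed
= 4 - 1
= 3

3


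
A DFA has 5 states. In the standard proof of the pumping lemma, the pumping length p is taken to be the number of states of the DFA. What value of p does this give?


Pumping lemma for regular languages (standard proof):
Take p = |Q|, the number of DFA states.
Any string of length >= |Q| passes through |Q|+1 states while reading its first |Q| symbols,
so by pigeonhole some state repeats, giving the loop that can be pumped.
Here |Q| = 5
Therefore the proof uses p = 5

5


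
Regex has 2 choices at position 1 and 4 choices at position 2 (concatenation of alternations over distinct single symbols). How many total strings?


First group: 2 alternatives
Second group: 4 alternatives
Concatenation: each choice from group 1 pairs with each from group 2
Total = 2 x 4 = 8

8


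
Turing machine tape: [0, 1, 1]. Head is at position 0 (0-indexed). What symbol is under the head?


Tape: [0, 1, 1]
Positions: 0 1 2
Values:    0 1 1
Head at position 0
tape[0] = 0

0


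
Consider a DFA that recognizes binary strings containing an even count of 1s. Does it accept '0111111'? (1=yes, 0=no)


DFA has 2 states: q_even (start, accept=yes) and q_odd
Processing string '0111111' character by character:
  Position 0: read '0', 1-count=0 -> q_even (no change)
  Position 1: read '1', 1-count=1 -> q_odd
  Position 2: read '1', 1-count=2 -> q_even
  Position 3: read '1', 1-count=3 -> q_odd
  Position 4: read '1', 1-count=4 -> q_even
  Position 5: read '1', 1-count=5 -> q_odd
  Position 6: read '1', 1-count=6 -> q_even
Final state: q_even, total 1s = 6 (even); the DFA requires an even count -> accept

1


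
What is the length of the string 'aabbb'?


String: 'aabbb'
Counting characters:
  'a' appears 2 time(s)
  'b' appears 3 time(s)
Total length = 2 + 3 = 5

5


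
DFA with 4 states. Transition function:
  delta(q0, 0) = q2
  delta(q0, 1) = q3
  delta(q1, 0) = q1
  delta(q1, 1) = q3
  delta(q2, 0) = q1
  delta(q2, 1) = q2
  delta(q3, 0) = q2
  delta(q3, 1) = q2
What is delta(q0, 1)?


Looking up transition function:
delta(q0, 1) in the table
Row: q0, Column: 1
Result: q3

q3


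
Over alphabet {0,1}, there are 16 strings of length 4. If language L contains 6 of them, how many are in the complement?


Alphabet: {0,1}
String length: 4
Total strings of length 4 = 2^4 = 16
Strings in L = 6
Complement = total - |L|
= 16 - 6
= 10

10


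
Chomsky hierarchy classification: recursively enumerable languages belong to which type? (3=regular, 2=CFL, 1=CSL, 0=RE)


Chomsky hierarchy levels:
  Type 3: Regular (DFA/NFA/regex)
  Type 2: Context-free (PDA)
  Type 1: Context-sensitive
  Type 0: Recursively enumerable (TM)
'recursively enumerable' corresponds to Type 0

0


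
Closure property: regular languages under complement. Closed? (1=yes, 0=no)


Regular languages are closed under:
- Union (DFA product construction)
- Intersection (DFA product construction)
- Complement (swap accept/reject states)
- Concatenation (NFA construction)
- Kleene star (NFA construction)
complement is in this list
Therefore: closed

1


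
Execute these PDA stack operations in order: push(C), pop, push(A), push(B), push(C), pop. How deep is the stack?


Tracing stack operations:
  push(C) -> stack = [C], depth=1
  pop -> removed C, stack = [], depth=0
  push(A) -> stack = [A], depth=1
  push(B) -> stack = [A,B], depth=2
  push(C) -> stack = [A,B,C], depth=3
  pop -> removed C, stack = [A,B], depth=2
Final depth = 2

2


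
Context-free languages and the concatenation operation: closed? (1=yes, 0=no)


CFL closure properties:
  Closed under: union, concatenation, Kleene star
  NOT closed under: intersection, complement
Operation 'concatenation' is in closed list -> Yes (closed)

1


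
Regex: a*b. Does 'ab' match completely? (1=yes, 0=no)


Pattern: a*b
String: 'ab'
Pattern requires: zero or more 'a's followed by exactly one 'b'
Found 1 leading 'a's
Remaining: 'b'
Remaining is exactly 'b' -> match
Result: 1

1


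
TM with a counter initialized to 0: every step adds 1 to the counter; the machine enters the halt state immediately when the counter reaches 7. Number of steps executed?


Counter starts at 0. Counting sequence:
  Step 1: counter = 1
  Step 2: counter = 2
  Step 3: counter = 3
  Step 4: counter = 4
  Step 5: counter = 5
  Step 6: counter = 6
  Step 7: counter = 7
Counter reached 7 -> halt
Total steps = 7

7


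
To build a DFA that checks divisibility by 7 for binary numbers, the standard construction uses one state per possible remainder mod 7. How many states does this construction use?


Divisibility by 7 is tracked via the remainder mod 7: 0, 1, ..., 6
The construction assigns one state to each remainder
Number of remainders = 7

7


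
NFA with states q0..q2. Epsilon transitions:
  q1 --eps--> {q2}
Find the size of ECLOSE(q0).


Starting from q0
Initialize closure = {q0}
q0 has no outgoing epsilon transitions -> nothing to add
Final closure: {q0}
Size = 1

1


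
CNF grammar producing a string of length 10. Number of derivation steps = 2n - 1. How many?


Chomsky Normal Form derivation:
String length n = 10
Each step either:
  - Splits a nonterminal into two (n-1 such steps)
  - Converts a nonterminal to terminal (n such steps)
Total = (n-1) + n = 2n - 1
= 2(10) - 1
= 20 - 1
= 19

19


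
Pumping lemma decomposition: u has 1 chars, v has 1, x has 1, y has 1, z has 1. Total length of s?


|s| = |u| + |v| + |x| + |y| + |z|
= 1 + 1 + 1 + 1 + 1
= 2 + 1 + 2
= 3 + 2
= 5

5


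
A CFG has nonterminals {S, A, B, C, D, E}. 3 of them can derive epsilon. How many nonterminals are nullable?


Nonterminals: {S, A, B, C, D, E}
A nonterminal is nullable if it can derive epsilon
Counting nullable nonterminals: 3
Total nullable = 3

3


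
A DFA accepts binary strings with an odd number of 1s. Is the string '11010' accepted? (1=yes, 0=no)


DFA has 2 states: q_even (start, accept=no) and q_odd
Processing string '11010' character by character:
  Position 0: read '1', 1-count=1 -> q_odd
  Position 1: read '1', 1-count=2 -> q_even
  Position 2: read '0', 1-count=2 -> q_even (no change)
  Position 3: read '1', 1-count=3 -> q_odd
  Position 4: read '0', 1-count=3 -> q_odd (no change)
Final state: q_odd, total 1s = 3 (odd); the DFA requires an odd count -> accept

1


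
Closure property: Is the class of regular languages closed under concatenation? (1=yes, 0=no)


Regular languages are closed under all standard operations:
- Union: Yes (product construction)
- Intersection: Yes (product construction)
- Complement: Yes (swap accept/reject)
- Concatenation: Yes (NFA construction)
Operation: concatenation -> Closed

1


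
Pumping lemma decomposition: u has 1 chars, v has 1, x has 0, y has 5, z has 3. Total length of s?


|s| = |u| + |v| + |x| + |y| + |z|
= 1 + 1 + 0 + 5 + 3
= 2 + 0 + 8
= 2 + 8
= 10

10


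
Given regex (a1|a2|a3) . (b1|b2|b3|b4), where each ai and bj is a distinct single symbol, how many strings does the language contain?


First group: 3 alternatives
Second group: 4 alternatives
Concatenation: each choice from group 1 pairs with each from group 2
Total = 3 x 4 = 12

12


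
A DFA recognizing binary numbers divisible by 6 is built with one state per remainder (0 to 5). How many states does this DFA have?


Divisibility by 6 is tracked via the remainder mod 6: 0, 1, ..., 5
The construction assigns one state to each remainder
Number of remainders = 6

6


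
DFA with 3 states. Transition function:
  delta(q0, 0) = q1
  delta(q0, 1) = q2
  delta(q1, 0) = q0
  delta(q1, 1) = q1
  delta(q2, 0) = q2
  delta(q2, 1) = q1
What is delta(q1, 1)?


Looking up transition function:
delta(q1, 1) in the table
Row: q1, Column: 1
Result: q1

q1


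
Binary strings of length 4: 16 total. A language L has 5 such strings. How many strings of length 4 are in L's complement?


Alphabet: {0,1}
String length: 4
Total strings of length 4 = 2^4 = 16
Strings in L = 5
Complement = total - |L|
= 16 - 5
= 11

11


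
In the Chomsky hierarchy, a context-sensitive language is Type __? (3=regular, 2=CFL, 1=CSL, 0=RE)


Chomsky hierarchy levels:
  Type 3: Regular (DFA/NFA/regex)
  Type 2: Context-free (PDA)
  Type 1: Context-sensitive
  Type 0: Recursively enumerable (TM)
'context-sensitive' corresponds to Type 1

1


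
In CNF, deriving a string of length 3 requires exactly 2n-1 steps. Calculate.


Chomsky Normal Form derivation:
String length n = 3
Each step either:
  - Splits a nonterminal into two (n-1 such steps)
  - Converts a nonterminal to terminal (n such steps)
Total = (n-1) + n = 2n - 1
= 2(3) - 1
= 6 - 1
= 5

5


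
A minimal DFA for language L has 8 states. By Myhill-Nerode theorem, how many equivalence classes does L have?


Myhill-Nerode theorem:
Number of equivalence classes = number of states in minimal DFA
Minimal DFA states = 8
Therefore equivalence classes = 8

8


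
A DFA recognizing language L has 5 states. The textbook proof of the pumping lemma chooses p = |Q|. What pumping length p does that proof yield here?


Pumping lemma for regular languages (standard proof):
Take p = |Q|, the number of DFA states.
Any string of length >= |Q| passes through |Q|+1 states while reading its first |Q| symbols,
so by pigeonhole some state repeats, giving the loop that can be pumped.
Here |Q| = 5
Therefore the proof uses p = 5

5


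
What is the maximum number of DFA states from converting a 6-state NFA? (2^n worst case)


NFA has 6 states
Subset construction: each DFA state = subset of NFA states
Maximum subsets = 2^6
2^6 = 64

64


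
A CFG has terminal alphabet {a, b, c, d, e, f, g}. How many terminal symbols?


Terminal symbols: a, b, c, d, e, f, g
Counting each: a (#1), b (#2), c (#3), d (#4), e (#5), f (#6), g (#7)
Total = 7

7


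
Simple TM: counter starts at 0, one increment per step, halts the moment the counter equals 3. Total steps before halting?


Counter starts at 0. Counting sequence:
  Step 1: counter = 1
  Step 2: counter = 2
  Step 3: counter = 3
Counter reached 3 -> halt
Total steps = 3

3


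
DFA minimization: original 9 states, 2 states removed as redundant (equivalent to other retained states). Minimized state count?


Original DFA: 9 states
Redundant states removed: 2
Minimized states = original - removed
= 9 - 2
= 7

7


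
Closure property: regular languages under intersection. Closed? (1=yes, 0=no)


Regular languages are closed under:
- Union (DFA product construction)
- Intersection (DFA product construction)
- Complement (swap accept/reject states)
- Concatenation (NFA construction)
- Kleene star (NFA construction)
intersection is in this list
Therefore: closed

1


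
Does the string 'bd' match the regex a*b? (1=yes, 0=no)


Pattern: a*b
String: 'bd'
Pattern requires: zero or more 'a's followed by exactly one 'b'
Found 0 leading 'a's
Remaining: 'bd'
Remaining is not 'b' -> no match
Result: 0

0


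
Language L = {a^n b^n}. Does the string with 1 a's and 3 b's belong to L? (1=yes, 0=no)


Language requires equal numbers of a's and b's
PDA pushes for each 'a', pops for each 'b'
Number of a's = 1
Number of b's = 3
1 != 3 -> Reject

0


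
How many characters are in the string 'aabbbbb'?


String: 'aabbbbb'
Counting characters:
  'a' appears 2 time(s)
  'b' appears 5 time(s)
Total length = 2 + 5 = 7

7


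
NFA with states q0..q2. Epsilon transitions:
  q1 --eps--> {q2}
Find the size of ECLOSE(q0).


Starting from q0
Initialize closure = {q0}
q0 has no outgoing epsilon transitions -> nothing to add
Final closure: {q0}
Size = 1

1


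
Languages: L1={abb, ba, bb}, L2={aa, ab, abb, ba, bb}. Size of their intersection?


L1 = {abb, ba, bb}
L2 = {aa, ab, abb, ba, bb}
Checking each string in L1 against L2:
  'abb': in L2? Yes
  'ba': in L2? Yes
  'bb': in L2? Yes
Intersection = {abb, ba, bb}
|L1 ∩ L2| = 3

3


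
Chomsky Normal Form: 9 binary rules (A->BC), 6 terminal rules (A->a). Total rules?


CNF allows two rule forms:
  A -> BC (binary): 9 rules
  A -> a (terminal): 6 rules
Total = 9 + 6 = 15

15


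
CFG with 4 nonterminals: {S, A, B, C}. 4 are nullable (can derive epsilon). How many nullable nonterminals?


Nonterminals: {S, A, B, C}
A nonterminal is nullable if it can derive epsilon
Counting nullable nonterminals: 4
Total nullable = 4

4


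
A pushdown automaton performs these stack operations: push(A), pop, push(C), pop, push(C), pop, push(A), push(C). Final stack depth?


Tracing stack operations:
  push(A) -> stack = [A], depth=1
  pop -> removed A, stack = [], depth=0
  push(C) -> stack = [C], depth=1
  pop -> removed C, stack = [], depth=0
  push(C) -> stack = [C], depth=1
  pop -> removed C, stack = [], depth=0
  push(A) -> stack = [A], depth=1
  push(C) -> stack = [A,C], depth=2
Final depth = 2

2


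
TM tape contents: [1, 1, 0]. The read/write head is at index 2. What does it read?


Tape: [1, 1, 0]
Positions: 0 1 2
Values:    1 1 0
Head at position 2
tape[2] = 0

0


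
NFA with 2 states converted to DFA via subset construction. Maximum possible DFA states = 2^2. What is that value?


NFA has 2 states
Subset construction: each DFA state = subset of NFA states
Maximum subsets = 2^2
2^2 = 4

4


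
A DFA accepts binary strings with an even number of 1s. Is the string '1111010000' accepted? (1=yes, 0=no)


DFA has 2 states: q_even (start, accept=yes) and q_odd
Processing string '1111010000' character by character:
  Position 0: read '1', 1-count=1 -> q_odd
  Position 1: read '1', 1-count=2 -> q_even
  Position 2: read '1', 1-count=3 -> q_odd
  Position 3: read '1', 1-count=4 -> q_even
  Position 4: read '0', 1-count=4 -> q_even (no change)
  Position 5: read '1', 1-count=5 -> q_odd
  Position 6: read '0', 1-count=5 -> q_odd (no change)
  Position 7: read '0', 1-count=5 -> q_odd (no change)
  Position 8: read '0', 1-count=5 -> q_odd (no change)
  Position 9: read '0', 1-count=5 -> q_odd (no change)
Final state: q_odd, total 1s = 5 (odd); the DFA requires an even count -> reject

0


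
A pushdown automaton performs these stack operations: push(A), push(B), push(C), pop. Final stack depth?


Tracing stack operations:
  push(A) -> stack = [A], depth=1
  push(B) -> stack = [A,B], depth=2
  push(C) -> stack = [A,B,C], depth=3
  pop -> removed C, stack = [A,B], depth=2
Final depth = 2

2


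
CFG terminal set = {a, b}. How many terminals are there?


Terminal symbols: a, b
Counting each: a (#1), b (#2)
Total = 2

2


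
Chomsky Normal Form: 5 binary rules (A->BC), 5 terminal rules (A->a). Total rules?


CNF allows two rule forms:
  A -> BC (binary): 5 rules
  A -> a (terminal): 5 rules
Total = 5 + 5 = 10

10


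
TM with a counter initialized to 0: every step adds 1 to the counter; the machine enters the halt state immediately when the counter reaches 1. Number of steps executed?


Counter starts at 0. Counting sequence:
  Step 1: counter = 1
Counter reached 1 -> halt
Total steps = 1

1


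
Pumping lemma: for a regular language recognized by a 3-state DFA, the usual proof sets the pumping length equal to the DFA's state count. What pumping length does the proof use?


Pumping lemma for regular languages (standard proof):
Take p = |Q|, the number of DFA states.
Any string of length >= |Q| passes through |Q|+1 states while reading its first |Q| symbols,
so by pigeonhole some state repeats, giving the loop that can be pumped.
Here |Q| = 3
Therefore the proof uses p = 3

3
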